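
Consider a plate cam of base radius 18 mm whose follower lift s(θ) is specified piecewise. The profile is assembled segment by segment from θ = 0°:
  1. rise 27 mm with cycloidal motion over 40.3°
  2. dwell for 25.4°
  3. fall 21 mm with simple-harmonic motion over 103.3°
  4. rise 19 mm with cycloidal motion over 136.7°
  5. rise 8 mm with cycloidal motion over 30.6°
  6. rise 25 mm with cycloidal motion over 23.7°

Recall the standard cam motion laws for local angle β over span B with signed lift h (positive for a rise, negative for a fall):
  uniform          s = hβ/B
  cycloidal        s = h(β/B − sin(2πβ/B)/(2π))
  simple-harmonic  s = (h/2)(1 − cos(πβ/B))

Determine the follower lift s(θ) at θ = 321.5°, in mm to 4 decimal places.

seg 1 [0°–40.3°] cycloidal, h=27: full span → s += 27 → s = 27.0000
seg 2 [40.3°–65.7°] dwell: s stays 27.0000
seg 3 [65.7°–169°] simple-harmonic, h=-21: full span → s += -21 → s = 6.0000
seg 4 [169°–305.7°] cycloidal, h=19: full span → s += 19 → s = 25.0000
seg 5 [305.7°–336.3°] cycloidal, h=8: θ=321.5° here. β=15.8, B=30.6. 8·(0.5163 − sin(2π·0.5163)/(2π)) = 4.2612 → s = 29.2612

29.2612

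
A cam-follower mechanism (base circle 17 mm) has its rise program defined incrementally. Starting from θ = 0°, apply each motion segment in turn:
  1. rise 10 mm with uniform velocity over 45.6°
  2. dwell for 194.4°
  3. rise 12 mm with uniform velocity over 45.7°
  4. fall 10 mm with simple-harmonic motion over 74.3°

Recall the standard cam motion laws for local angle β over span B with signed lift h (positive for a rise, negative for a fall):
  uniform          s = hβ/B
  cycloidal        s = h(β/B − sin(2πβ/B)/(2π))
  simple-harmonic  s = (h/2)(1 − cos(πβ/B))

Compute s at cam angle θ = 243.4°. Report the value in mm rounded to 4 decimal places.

seg 1 [0°–45.6°] uniform, h=10: full span → s += 10 → s = 10.0000
seg 2 [45.6°–240°] dwell: s stays 10.0000
seg 3 [240°–285.7°] uniform, h=12: θ=243.4° here. β=3.4, B=45.7. 12·3.4/45.7 = 0.8928 → s = 10.8928

10.8928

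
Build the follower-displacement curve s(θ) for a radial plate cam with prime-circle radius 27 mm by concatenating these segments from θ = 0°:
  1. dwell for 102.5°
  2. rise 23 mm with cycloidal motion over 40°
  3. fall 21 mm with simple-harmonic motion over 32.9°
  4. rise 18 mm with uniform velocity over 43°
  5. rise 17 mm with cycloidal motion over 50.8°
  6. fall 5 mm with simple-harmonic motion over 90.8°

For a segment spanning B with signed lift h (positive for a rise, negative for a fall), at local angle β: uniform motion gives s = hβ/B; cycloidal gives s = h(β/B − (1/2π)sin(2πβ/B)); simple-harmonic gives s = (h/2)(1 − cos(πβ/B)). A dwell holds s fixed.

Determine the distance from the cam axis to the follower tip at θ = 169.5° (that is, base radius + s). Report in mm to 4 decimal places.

seg 1 [0°–102.5°] dwell: s stays 0.0000
seg 2 [102.5°–142.5°] cycloidal, h=23: full span → s += 23 → s = 23.0000
seg 3 [142.5°–175.4°] simple-harmonic, h=-21: θ=169.5° here. β=27, B=32.9. -21/2·(1 − cos(π·0.8207)) = -19.3772 → s = 3.6228
radial distance = base radius + s = 27 + 3.6228 = 30.6228

30.6228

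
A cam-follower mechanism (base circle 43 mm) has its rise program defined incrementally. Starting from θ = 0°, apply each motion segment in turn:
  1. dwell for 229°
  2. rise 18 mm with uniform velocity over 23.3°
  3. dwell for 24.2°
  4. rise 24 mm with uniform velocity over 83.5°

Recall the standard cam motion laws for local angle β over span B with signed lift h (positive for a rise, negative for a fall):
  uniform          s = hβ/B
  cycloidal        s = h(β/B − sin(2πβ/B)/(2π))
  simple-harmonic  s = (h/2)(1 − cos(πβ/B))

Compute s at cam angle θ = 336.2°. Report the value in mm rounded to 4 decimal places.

seg 1 [0°–229°] dwell: s stays 0.0000
seg 2 [229°–252.3°] uniform, h=18: full span → s += 18 → s = 18.0000
seg 3 [252.3°–276.5°] dwell: s stays 18.0000
seg 4 [276.5°–360°] uniform, h=24: θ=336.2° here. β=59.7, B=83.5. 24·59.7/83.5 = 17.1593 → s = 35.1593

35.1593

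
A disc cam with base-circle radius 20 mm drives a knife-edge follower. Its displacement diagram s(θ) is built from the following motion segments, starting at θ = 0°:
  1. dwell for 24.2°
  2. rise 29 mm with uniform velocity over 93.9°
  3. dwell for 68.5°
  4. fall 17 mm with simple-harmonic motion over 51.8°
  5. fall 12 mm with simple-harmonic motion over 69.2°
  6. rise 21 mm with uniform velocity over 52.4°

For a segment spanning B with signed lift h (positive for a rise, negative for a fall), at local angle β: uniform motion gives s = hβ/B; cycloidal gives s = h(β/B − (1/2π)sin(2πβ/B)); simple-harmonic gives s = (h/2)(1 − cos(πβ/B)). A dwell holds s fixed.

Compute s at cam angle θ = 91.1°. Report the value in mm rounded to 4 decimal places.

seg 1 [0°–24.2°] dwell: s stays 0.0000
seg 2 [24.2°–118.1°] uniform, h=29: θ=91.1° here. β=66.9, B=93.9. 29·66.9/93.9 = 20.6613 → s = 20.6613

20.6613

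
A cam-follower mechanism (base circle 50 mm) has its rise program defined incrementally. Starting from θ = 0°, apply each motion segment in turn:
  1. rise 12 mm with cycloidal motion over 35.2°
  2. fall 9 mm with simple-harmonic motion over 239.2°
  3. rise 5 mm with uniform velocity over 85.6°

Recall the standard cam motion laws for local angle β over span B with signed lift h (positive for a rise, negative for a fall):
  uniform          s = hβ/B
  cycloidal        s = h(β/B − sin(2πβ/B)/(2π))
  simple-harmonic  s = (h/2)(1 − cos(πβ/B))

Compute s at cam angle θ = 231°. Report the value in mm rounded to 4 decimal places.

seg 1 [0°–35.2°] cycloidal, h=12: full span → s += 12 → s = 12.0000
seg 2 [35.2°–274.4°] simple-harmonic, h=-9: θ=231° here. β=195.8, B=239.2. -9/2·(1 − cos(π·0.8186)) = -8.2885 → s = 3.7115

3.7115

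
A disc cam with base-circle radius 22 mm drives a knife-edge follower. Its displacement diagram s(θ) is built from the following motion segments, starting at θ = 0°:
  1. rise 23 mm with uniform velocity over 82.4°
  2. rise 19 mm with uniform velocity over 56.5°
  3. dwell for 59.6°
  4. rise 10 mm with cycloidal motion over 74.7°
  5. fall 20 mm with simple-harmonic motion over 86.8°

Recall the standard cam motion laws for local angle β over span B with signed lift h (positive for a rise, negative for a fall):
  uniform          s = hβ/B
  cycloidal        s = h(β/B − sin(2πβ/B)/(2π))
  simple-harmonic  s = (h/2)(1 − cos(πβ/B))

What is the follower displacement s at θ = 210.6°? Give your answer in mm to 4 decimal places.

seg 1 [0°–82.4°] uniform, h=23: full span → s += 23 → s = 23.0000
seg 2 [82.4°–138.9°] uniform, h=19: full span → s += 19 → s = 42.0000
seg 3 [138.9°–198.5°] dwell: s stays 42.0000
seg 4 [198.5°–273.2°] cycloidal, h=10: θ=210.6° here. β=12.1, B=74.7. 10·(0.1620 − sin(2π·0.1620)/(2π)) = 0.2655 → s = 42.2655

42.2655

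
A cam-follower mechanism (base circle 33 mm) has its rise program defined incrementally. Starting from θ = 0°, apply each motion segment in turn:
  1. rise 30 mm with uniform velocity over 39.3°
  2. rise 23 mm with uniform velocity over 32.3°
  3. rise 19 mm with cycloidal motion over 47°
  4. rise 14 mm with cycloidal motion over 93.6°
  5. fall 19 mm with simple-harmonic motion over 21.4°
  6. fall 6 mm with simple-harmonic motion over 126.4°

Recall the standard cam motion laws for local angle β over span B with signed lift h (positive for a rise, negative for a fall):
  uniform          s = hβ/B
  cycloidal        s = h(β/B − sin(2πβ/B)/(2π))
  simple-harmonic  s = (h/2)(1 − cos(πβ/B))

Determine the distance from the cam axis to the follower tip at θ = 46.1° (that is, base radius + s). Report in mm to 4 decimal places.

seg 1 [0°–39.3°] uniform, h=30: full span → s += 30 → s = 30.0000
seg 2 [39.3°–71.6°] uniform, h=23: θ=46.1° here. β=6.8, B=32.3. 23·6.8/32.3 = 4.8421 → s = 34.8421
radial distance = base radius + s = 33 + 34.8421 = 67.8421

67.8421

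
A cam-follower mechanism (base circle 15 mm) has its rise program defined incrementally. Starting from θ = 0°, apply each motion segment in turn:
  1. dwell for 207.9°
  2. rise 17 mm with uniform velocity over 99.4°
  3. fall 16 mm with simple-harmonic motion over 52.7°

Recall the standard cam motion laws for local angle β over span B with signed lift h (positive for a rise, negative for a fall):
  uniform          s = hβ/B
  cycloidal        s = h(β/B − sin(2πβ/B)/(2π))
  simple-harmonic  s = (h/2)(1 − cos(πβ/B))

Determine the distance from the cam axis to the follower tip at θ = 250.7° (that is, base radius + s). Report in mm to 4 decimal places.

seg 1 [0°–207.9°] dwell: s stays 0.0000
seg 2 [207.9°–307.3°] uniform, h=17: θ=250.7° here. β=42.8, B=99.4. 17·42.8/99.4 = 7.3199 → s = 7.3199
radial distance = base radius + s = 15 + 7.3199 = 22.3199

22.3199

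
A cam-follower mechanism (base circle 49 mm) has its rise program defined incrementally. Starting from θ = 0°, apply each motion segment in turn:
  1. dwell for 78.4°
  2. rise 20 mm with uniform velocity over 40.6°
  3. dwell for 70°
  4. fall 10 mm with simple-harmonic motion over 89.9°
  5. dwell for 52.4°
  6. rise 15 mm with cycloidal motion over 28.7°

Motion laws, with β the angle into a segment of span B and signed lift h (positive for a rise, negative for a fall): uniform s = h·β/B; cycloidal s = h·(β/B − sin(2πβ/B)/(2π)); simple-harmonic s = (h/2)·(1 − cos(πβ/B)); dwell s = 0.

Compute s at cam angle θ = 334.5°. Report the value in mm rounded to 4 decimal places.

seg 1 [0°–78.4°] dwell: s stays 0.0000
seg 2 [78.4°–119°] uniform, h=20: full span → s += 20 → s = 20.0000
seg 3 [119°–189°] dwell: s stays 20.0000
seg 4 [189°–278.9°] simple-harmonic, h=-10: full span → s += -10 → s = 10.0000
seg 5 [278.9°–331.3°] dwell: s stays 10.0000
seg 6 [331.3°–360°] cycloidal, h=15: θ=334.5° here. β=3.2, B=28.7. 15·(0.1115 − sin(2π·0.1115)/(2π)) = 0.1335 → s = 10.1335

10.1335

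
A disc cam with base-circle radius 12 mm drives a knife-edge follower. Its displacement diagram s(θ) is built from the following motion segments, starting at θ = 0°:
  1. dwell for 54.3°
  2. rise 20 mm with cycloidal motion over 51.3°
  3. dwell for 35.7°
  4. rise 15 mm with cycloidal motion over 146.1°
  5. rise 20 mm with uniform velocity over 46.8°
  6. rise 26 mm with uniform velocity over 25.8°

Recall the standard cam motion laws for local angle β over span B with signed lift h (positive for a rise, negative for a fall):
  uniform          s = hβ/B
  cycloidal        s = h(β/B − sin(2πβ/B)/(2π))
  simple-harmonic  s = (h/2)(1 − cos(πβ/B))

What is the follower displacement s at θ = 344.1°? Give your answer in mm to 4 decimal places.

seg 1 [0°–54.3°] dwell: s stays 0.0000
seg 2 [54.3°–105.6°] cycloidal, h=20: full span → s += 20 → s = 20.0000
seg 3 [105.6°–141.3°] dwell: s stays 20.0000
seg 4 [141.3°–287.4°] cycloidal, h=15: full span → s += 15 → s = 35.0000
seg 5 [287.4°–334.2°] uniform, h=20: full span → s += 20 → s = 55.0000
seg 6 [334.2°–360°] uniform, h=26: θ=344.1° here. β=9.9, B=25.8. 26·9.9/25.8 = 9.9767 → s = 64.9767

64.9767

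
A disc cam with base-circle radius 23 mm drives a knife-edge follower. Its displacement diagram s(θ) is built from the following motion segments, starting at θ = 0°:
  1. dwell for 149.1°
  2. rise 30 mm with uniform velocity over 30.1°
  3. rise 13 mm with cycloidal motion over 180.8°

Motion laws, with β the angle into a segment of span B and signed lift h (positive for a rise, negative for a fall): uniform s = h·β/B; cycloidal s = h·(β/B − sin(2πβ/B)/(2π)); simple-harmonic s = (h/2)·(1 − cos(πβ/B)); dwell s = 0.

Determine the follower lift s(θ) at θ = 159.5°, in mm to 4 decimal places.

seg 1 [0°–149.1°] dwell: s stays 0.0000
seg 2 [149.1°–179.2°] uniform, h=30: θ=159.5° here. β=10.4, B=30.1. 30·10.4/30.1 = 10.3654 → s = 10.3654

10.3654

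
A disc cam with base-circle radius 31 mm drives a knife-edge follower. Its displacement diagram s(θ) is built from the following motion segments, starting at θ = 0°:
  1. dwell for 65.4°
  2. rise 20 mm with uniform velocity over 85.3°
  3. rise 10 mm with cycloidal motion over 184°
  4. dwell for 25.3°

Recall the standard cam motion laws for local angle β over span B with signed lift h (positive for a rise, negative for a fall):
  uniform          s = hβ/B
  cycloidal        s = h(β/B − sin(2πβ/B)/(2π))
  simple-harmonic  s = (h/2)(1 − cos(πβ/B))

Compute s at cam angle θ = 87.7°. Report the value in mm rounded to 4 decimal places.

seg 1 [0°–65.4°] dwell: s stays 0.0000
seg 2 [65.4°–150.7°] uniform, h=20: θ=87.7° here. β=22.3, B=85.3. 20·22.3/85.3 = 5.2286 → s = 5.2286

5.2286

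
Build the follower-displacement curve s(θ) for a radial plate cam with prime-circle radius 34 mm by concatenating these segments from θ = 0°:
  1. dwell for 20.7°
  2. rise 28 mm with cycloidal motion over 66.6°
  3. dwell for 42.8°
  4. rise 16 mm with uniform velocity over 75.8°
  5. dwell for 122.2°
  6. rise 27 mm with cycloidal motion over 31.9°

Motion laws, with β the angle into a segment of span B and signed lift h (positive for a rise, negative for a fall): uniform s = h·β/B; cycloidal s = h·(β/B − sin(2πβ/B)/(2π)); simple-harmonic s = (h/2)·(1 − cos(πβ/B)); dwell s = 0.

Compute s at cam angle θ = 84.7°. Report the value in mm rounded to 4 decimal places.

seg 1 [0°–20.7°] dwell: s stays 0.0000
seg 2 [20.7°–87.3°] cycloidal, h=28: θ=84.7° here. β=64, B=66.6. 28·(0.9610 − sin(2π·0.9610)/(2π)) = 27.9891 → s = 27.9891

27.9891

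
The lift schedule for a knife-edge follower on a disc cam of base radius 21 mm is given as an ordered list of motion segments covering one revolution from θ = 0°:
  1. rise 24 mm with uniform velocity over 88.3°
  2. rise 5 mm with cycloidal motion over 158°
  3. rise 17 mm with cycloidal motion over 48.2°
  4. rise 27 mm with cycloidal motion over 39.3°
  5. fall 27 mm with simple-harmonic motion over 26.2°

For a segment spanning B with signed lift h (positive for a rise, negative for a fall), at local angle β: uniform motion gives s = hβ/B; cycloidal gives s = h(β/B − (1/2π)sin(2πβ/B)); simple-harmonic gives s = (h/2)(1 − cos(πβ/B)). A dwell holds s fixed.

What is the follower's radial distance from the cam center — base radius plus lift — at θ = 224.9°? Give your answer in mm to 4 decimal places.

seg 1 [0°–88.3°] uniform, h=24: full span → s += 24 → s = 24.0000
seg 2 [88.3°–246.3°] cycloidal, h=5: θ=224.9° here. β=136.6, B=158. 5·(0.8646 − sin(2π·0.8646)/(2π)) = 4.9212 → s = 28.9212
radial distance = base radius + s = 21 + 28.9212 = 49.9212

49.9212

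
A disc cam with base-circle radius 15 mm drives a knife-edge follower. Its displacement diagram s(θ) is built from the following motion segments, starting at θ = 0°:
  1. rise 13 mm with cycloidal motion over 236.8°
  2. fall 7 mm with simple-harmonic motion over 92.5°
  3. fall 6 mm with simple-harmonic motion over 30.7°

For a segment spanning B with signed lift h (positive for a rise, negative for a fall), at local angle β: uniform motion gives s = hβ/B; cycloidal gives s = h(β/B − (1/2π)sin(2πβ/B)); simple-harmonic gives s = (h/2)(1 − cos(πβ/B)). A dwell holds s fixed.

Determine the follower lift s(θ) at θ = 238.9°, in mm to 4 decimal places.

seg 1 [0°–236.8°] cycloidal, h=13: full span → s += 13 → s = 13.0000
seg 2 [236.8°–329.3°] simple-harmonic, h=-7: θ=238.9° here. β=2.1, B=92.5. -7/2·(1 − cos(π·0.0227)) = -0.0089 → s = 12.9911

12.9911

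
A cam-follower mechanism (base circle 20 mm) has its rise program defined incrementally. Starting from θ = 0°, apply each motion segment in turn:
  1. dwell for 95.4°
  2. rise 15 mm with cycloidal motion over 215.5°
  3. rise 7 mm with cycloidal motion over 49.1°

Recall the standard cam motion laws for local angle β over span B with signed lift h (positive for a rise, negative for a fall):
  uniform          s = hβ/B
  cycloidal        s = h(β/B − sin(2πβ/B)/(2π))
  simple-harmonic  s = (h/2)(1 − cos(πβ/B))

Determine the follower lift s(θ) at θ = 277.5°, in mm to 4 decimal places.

seg 1 [0°–95.4°] dwell: s stays 0.0000
seg 2 [95.4°–310.9°] cycloidal, h=15: θ=277.5° here. β=182.1, B=215.5. 15·(0.8450 − sin(2π·0.8450)/(2π)) = 14.6496 → s = 14.6496

14.6496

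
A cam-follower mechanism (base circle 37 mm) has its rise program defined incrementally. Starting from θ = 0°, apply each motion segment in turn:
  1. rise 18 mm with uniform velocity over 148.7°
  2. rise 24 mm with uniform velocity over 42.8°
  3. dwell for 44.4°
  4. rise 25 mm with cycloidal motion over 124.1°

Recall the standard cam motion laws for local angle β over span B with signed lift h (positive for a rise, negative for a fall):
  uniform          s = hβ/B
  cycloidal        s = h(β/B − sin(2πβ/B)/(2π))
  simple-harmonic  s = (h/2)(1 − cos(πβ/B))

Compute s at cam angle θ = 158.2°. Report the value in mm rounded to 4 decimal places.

seg 1 [0°–148.7°] uniform, h=18: full span → s += 18 → s = 18.0000
seg 2 [148.7°–191.5°] uniform, h=24: θ=158.2° here. β=9.5, B=42.8. 24·9.5/42.8 = 5.3271 → s = 23.3271

23.3271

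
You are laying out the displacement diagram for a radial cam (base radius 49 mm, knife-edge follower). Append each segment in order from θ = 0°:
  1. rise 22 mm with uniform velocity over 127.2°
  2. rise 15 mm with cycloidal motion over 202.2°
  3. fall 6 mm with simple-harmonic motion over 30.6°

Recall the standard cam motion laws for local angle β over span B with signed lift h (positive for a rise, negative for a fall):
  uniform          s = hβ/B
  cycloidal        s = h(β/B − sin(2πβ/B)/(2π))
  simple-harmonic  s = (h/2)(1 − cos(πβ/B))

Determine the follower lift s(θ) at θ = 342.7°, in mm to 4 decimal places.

seg 1 [0°–127.2°] uniform, h=22: full span → s += 22 → s = 22.0000
seg 2 [127.2°–329.4°] cycloidal, h=15: full span → s += 15 → s = 37.0000
seg 3 [329.4°–360°] simple-harmonic, h=-6: θ=342.7° here. β=13.3, B=30.6. -6/2·(1 − cos(π·0.4346)) = -2.3883 → s = 34.6117

34.6117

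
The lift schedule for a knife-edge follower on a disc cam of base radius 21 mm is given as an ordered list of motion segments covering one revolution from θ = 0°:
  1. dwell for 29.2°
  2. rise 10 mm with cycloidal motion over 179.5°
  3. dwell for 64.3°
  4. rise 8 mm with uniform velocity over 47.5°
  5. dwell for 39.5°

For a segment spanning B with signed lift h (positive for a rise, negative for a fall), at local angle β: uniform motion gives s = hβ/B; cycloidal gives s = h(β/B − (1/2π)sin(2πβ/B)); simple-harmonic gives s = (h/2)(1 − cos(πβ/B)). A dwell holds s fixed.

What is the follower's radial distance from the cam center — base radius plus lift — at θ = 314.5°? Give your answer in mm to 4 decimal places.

seg 1 [0°–29.2°] dwell: s stays 0.0000
seg 2 [29.2°–208.7°] cycloidal, h=10: full span → s += 10 → s = 10.0000
seg 3 [208.7°–273°] dwell: s stays 10.0000
seg 4 [273°–320.5°] uniform, h=8: θ=314.5° here. β=41.5, B=47.5. 8·41.5/47.5 = 6.9895 → s = 16.9895
radial distance = base radius + s = 21 + 16.9895 = 37.9895

37.9895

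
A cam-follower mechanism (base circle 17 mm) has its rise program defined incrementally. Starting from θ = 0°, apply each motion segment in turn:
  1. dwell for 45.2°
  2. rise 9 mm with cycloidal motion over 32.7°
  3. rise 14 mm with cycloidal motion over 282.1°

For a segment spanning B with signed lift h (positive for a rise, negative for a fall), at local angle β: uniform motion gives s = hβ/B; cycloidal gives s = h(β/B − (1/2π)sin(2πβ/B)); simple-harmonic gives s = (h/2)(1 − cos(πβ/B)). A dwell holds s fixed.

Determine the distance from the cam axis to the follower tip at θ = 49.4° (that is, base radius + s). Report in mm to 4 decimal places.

seg 1 [0°–45.2°] dwell: s stays 0.0000
seg 2 [45.2°–77.9°] cycloidal, h=9: θ=49.4° here. β=4.2, B=32.7. 9·(0.1284 − sin(2π·0.1284)/(2π)) = 0.1215 → s = 0.1215
radial distance = base radius + s = 17 + 0.1215 = 17.1215

17.1215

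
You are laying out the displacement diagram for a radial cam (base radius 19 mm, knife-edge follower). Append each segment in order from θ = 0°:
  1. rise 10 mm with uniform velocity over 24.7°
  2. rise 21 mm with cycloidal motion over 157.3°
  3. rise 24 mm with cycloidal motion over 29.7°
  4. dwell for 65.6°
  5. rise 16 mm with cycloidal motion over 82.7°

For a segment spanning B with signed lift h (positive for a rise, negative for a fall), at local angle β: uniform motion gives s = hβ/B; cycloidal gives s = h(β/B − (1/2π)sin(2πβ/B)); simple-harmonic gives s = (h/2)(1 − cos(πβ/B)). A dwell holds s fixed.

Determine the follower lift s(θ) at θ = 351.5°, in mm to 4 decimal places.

seg 1 [0°–24.7°] uniform, h=10: full span → s += 10 → s = 10.0000
seg 2 [24.7°–182°] cycloidal, h=21: full span → s += 21 → s = 31.0000
seg 3 [182°–211.7°] cycloidal, h=24: full span → s += 24 → s = 55.0000
seg 4 [211.7°–277.3°] dwell: s stays 55.0000
seg 5 [277.3°–360°] cycloidal, h=16: θ=351.5° here. β=74.2, B=82.7. 16·(0.8972 − sin(2π·0.8972)/(2π)) = 15.8881 → s = 70.8881

70.8881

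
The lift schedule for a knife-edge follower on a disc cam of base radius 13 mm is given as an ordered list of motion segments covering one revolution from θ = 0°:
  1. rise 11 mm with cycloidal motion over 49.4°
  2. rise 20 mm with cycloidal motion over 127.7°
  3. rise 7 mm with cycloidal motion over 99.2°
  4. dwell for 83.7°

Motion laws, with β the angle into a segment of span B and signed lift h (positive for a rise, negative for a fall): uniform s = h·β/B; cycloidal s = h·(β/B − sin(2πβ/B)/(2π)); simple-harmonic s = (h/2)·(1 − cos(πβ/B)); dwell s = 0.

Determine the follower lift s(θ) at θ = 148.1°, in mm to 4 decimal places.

seg 1 [0°–49.4°] cycloidal, h=11: full span → s += 11 → s = 11.0000
seg 2 [49.4°–177.1°] cycloidal, h=20: θ=148.1° here. β=98.7, B=127.7. 20·(0.7729 − sin(2π·0.7729)/(2π)) = 18.6083 → s = 29.6083

29.6083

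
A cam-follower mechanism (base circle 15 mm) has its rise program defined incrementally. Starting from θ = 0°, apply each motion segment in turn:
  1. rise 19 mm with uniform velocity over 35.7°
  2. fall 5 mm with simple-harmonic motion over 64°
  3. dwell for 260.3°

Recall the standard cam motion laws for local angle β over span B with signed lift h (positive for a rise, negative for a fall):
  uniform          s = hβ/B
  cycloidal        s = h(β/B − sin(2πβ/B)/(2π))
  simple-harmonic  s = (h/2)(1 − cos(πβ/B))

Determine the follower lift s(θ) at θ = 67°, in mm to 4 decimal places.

seg 1 [0°–35.7°] uniform, h=19: full span → s += 19 → s = 19.0000
seg 2 [35.7°–99.7°] simple-harmonic, h=-5: θ=67° here. β=31.3, B=64. -5/2·(1 − cos(π·0.4891)) = -2.4141 → s = 16.5859

16.5859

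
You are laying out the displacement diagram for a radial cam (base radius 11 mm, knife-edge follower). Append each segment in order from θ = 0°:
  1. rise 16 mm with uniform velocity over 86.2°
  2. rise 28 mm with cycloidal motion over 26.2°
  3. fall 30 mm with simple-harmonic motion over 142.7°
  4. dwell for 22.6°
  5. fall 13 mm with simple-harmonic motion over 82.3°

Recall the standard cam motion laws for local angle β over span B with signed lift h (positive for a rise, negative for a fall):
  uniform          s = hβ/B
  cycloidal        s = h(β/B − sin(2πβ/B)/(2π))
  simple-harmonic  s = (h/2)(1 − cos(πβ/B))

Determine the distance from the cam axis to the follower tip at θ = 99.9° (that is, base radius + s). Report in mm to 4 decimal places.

seg 1 [0°–86.2°] uniform, h=16: full span → s += 16 → s = 16.0000
seg 2 [86.2°–112.4°] cycloidal, h=28: θ=99.9° here. β=13.7, B=26.2. 28·(0.5229 − sin(2π·0.5229)/(2π)) = 15.2802 → s = 31.2802
radial distance = base radius + s = 11 + 31.2802 = 42.2802

42.2802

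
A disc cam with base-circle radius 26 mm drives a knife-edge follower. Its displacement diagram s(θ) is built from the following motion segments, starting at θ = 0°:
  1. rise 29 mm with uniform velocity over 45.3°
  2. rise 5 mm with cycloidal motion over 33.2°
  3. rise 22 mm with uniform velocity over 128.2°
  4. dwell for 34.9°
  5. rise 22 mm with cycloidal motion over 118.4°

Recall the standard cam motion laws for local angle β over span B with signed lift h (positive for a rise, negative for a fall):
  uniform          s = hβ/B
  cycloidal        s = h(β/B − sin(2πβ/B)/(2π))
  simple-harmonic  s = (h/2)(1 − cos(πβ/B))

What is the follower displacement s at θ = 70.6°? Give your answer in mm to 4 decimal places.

seg 1 [0°–45.3°] uniform, h=29: full span → s += 29 → s = 29.0000
seg 2 [45.3°–78.5°] cycloidal, h=5: θ=70.6° here. β=25.3, B=33.2. 5·(0.7620 − sin(2π·0.7620)/(2π)) = 4.6037 → s = 33.6037

33.6037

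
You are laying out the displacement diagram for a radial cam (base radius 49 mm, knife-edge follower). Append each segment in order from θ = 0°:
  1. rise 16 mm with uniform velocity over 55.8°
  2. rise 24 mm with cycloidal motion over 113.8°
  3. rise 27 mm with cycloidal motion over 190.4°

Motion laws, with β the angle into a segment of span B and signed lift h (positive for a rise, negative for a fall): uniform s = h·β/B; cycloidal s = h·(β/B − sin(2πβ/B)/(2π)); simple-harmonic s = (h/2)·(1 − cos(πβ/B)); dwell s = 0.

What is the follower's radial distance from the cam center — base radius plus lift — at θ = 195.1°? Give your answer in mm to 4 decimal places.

seg 1 [0°–55.8°] uniform, h=16: full span → s += 16 → s = 16.0000
seg 2 [55.8°–169.6°] cycloidal, h=24: full span → s += 24 → s = 40.0000
seg 3 [169.6°–360°] cycloidal, h=27: θ=195.1° here. β=25.5, B=190.4. 27·(0.1339 − sin(2π·0.1339)/(2π)) = 0.4119 → s = 40.4119
radial distance = base radius + s = 49 + 40.4119 = 89.4119

89.4119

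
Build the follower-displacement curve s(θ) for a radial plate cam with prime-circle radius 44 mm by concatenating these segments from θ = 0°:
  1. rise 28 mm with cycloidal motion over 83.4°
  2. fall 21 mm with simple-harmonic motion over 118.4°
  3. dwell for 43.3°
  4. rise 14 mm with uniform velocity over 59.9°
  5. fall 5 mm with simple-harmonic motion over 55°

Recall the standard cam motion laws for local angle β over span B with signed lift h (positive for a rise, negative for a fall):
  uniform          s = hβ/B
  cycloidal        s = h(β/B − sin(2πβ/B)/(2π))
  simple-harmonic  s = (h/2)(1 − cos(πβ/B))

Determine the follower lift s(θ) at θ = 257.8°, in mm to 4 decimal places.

seg 1 [0°–83.4°] cycloidal, h=28: full span → s += 28 → s = 28.0000
seg 2 [83.4°–201.8°] simple-harmonic, h=-21: full span → s += -21 → s = 7.0000
seg 3 [201.8°–245.1°] dwell: s stays 7.0000
seg 4 [245.1°–305°] uniform, h=14: θ=257.8° here. β=12.7, B=59.9. 14·12.7/59.9 = 2.9683 → s = 9.9683

9.9683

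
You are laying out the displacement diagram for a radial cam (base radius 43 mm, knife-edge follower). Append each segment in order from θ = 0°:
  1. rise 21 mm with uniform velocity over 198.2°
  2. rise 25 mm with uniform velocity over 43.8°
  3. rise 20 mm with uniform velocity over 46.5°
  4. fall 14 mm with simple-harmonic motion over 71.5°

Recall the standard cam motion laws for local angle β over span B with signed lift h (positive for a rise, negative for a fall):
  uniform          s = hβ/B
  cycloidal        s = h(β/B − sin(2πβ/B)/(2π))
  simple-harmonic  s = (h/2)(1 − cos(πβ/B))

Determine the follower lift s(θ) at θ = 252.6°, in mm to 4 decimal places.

seg 1 [0°–198.2°] uniform, h=21: full span → s += 21 → s = 21.0000
seg 2 [198.2°–242°] uniform, h=25: full span → s += 25 → s = 46.0000
seg 3 [242°–288.5°] uniform, h=20: θ=252.6° here. β=10.6, B=46.5. 20·10.6/46.5 = 4.5591 → s = 50.5591

50.5591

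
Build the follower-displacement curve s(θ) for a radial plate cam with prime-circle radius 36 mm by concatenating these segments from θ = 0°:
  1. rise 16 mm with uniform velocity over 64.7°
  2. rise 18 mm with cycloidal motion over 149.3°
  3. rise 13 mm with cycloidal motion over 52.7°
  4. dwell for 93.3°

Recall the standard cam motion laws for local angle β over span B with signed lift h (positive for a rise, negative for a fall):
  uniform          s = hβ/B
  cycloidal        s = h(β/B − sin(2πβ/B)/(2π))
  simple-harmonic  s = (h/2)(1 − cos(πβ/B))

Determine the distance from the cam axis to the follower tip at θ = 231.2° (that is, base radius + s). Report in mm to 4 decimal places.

seg 1 [0°–64.7°] uniform, h=16: full span → s += 16 → s = 16.0000
seg 2 [64.7°–214°] cycloidal, h=18: full span → s += 18 → s = 34.0000
seg 3 [214°–266.7°] cycloidal, h=13: θ=231.2° here. β=17.2, B=52.7. 13·(0.3264 − sin(2π·0.3264)/(2π)) = 2.4076 → s = 36.4076
radial distance = base radius + s = 36 + 36.4076 = 72.4076

72.4076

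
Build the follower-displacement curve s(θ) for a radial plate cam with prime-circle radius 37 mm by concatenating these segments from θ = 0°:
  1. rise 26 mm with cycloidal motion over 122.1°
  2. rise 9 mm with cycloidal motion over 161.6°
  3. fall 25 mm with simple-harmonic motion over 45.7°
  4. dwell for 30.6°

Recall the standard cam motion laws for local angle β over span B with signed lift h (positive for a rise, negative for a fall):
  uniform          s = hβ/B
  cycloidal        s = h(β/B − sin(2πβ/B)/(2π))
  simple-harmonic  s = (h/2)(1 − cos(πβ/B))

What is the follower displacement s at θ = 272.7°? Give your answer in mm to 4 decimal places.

seg 1 [0°–122.1°] cycloidal, h=26: full span → s += 26 → s = 26.0000
seg 2 [122.1°–283.7°] cycloidal, h=9: θ=272.7° here. β=150.6, B=161.6. 9·(0.9319 − sin(2π·0.9319)/(2π)) = 8.9815 → s = 34.9815

34.9815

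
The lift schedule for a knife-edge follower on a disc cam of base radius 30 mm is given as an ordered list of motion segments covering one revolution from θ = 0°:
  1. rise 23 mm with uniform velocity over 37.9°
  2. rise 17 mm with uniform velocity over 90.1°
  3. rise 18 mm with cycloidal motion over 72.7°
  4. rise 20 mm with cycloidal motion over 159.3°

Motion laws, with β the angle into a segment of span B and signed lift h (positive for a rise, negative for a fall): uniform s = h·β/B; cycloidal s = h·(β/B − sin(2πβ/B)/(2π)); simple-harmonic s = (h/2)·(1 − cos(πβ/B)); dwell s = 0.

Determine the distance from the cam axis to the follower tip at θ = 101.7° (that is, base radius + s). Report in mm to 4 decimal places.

seg 1 [0°–37.9°] uniform, h=23: full span → s += 23 → s = 23.0000
seg 2 [37.9°–128°] uniform, h=17: θ=101.7° here. β=63.8, B=90.1. 17·63.8/90.1 = 12.0377 → s = 35.0377
radial distance = base radius + s = 30 + 35.0377 = 65.0377

65.0377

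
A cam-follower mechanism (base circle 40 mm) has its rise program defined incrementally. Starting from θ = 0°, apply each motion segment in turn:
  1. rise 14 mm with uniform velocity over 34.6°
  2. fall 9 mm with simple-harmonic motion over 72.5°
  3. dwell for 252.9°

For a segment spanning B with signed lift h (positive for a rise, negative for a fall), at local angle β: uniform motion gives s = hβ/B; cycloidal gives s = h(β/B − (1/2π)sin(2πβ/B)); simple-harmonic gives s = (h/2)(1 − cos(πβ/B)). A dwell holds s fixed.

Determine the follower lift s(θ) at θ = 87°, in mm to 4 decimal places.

seg 1 [0°–34.6°] uniform, h=14: full span → s += 14 → s = 14.0000
seg 2 [34.6°–107.1°] simple-harmonic, h=-9: θ=87° here. β=52.4, B=72.5. -9/2·(1 − cos(π·0.7228)) = -7.3983 → s = 6.6017

6.6017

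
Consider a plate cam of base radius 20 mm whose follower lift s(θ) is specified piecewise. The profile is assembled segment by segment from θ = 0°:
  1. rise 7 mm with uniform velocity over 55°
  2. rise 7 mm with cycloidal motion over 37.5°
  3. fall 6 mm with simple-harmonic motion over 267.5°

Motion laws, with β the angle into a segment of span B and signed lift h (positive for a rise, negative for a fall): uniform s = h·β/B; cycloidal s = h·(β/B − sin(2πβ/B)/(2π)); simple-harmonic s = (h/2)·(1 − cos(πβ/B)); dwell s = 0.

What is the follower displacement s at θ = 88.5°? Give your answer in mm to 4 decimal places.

seg 1 [0°–55°] uniform, h=7: full span → s += 7 → s = 7.0000
seg 2 [55°–92.5°] cycloidal, h=7: θ=88.5° here. β=33.5, B=37.5. 7·(0.8933 − sin(2π·0.8933)/(2π)) = 6.9453 → s = 13.9453

13.9453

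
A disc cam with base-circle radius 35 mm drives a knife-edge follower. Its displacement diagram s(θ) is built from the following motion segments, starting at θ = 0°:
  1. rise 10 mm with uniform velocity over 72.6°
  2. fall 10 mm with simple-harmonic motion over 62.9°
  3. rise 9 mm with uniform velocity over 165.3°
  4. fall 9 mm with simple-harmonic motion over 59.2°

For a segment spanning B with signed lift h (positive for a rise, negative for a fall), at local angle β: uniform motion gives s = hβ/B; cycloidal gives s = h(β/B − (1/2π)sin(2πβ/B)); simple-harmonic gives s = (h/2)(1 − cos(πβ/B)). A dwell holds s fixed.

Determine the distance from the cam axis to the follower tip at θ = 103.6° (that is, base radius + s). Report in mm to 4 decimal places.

seg 1 [0°–72.6°] uniform, h=10: full span → s += 10 → s = 10.0000
seg 2 [72.6°–135.5°] simple-harmonic, h=-10: θ=103.6° here. β=31, B=62.9. -10/2·(1 − cos(π·0.4928)) = -4.8876 → s = 5.1124
radial distance = base radius + s = 35 + 5.1124 = 40.1124

40.1124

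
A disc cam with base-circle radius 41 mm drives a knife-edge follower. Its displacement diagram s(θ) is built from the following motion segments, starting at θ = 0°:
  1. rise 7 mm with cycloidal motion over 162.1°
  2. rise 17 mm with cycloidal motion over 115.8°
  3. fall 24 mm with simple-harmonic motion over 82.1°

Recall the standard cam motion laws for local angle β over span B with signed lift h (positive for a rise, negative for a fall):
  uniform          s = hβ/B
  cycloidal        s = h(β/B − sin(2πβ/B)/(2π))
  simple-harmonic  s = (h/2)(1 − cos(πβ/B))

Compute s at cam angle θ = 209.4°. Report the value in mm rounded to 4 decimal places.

seg 1 [0°–162.1°] cycloidal, h=7: full span → s += 7 → s = 7.0000
seg 2 [162.1°–277.9°] cycloidal, h=17: θ=209.4° here. β=47.3, B=115.8. 17·(0.4085 − sin(2π·0.4085)/(2π)) = 5.4721 → s = 12.4721

12.4721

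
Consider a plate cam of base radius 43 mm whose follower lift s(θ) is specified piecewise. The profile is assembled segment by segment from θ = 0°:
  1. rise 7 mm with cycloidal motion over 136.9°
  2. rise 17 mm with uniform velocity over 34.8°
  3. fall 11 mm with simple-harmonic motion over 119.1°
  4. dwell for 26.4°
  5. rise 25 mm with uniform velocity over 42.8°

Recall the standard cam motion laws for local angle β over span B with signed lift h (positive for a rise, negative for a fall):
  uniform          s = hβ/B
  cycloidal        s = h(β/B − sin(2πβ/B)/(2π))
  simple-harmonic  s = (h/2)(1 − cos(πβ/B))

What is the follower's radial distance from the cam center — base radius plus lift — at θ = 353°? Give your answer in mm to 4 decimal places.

seg 1 [0°–136.9°] cycloidal, h=7: full span → s += 7 → s = 7.0000
seg 2 [136.9°–171.7°] uniform, h=17: full span → s += 17 → s = 24.0000
seg 3 [171.7°–290.8°] simple-harmonic, h=-11: full span → s += -11 → s = 13.0000
seg 4 [290.8°–317.2°] dwell: s stays 13.0000
seg 5 [317.2°–360°] uniform, h=25: θ=353° here. β=35.8, B=42.8. 25·35.8/42.8 = 20.9112 → s = 33.9112
radial distance = base radius + s = 43 + 33.9112 = 76.9112

76.9112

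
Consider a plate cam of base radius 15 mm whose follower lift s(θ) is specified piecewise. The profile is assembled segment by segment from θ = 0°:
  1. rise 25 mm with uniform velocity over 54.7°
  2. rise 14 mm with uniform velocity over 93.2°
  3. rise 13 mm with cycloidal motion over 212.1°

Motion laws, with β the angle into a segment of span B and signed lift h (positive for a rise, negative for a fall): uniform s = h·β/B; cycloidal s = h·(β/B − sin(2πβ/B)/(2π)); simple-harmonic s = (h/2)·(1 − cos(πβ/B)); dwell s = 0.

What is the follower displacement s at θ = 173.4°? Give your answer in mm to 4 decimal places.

seg 1 [0°–54.7°] uniform, h=25: full span → s += 25 → s = 25.0000
seg 2 [54.7°–147.9°] uniform, h=14: full span → s += 14 → s = 39.0000
seg 3 [147.9°–360°] cycloidal, h=13: θ=173.4° here. β=25.5, B=212.1. 13·(0.1202 − sin(2π·0.1202)/(2π)) = 0.1445 → s = 39.1445

39.1445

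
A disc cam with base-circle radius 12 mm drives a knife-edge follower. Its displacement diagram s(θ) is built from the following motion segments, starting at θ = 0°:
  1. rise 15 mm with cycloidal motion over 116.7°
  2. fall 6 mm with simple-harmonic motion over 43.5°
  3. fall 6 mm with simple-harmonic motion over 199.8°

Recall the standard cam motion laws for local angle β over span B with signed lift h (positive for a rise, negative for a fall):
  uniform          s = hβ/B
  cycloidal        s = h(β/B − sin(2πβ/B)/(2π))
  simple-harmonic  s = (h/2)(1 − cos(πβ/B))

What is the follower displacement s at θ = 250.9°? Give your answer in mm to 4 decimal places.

seg 1 [0°–116.7°] cycloidal, h=15: full span → s += 15 → s = 15.0000
seg 2 [116.7°–160.2°] simple-harmonic, h=-6: full span → s += -6 → s = 9.0000
seg 3 [160.2°–360°] simple-harmonic, h=-6: θ=250.9° here. β=90.7, B=199.8. -6/2·(1 − cos(π·0.4540)) = -2.5675 → s = 6.4325

6.4325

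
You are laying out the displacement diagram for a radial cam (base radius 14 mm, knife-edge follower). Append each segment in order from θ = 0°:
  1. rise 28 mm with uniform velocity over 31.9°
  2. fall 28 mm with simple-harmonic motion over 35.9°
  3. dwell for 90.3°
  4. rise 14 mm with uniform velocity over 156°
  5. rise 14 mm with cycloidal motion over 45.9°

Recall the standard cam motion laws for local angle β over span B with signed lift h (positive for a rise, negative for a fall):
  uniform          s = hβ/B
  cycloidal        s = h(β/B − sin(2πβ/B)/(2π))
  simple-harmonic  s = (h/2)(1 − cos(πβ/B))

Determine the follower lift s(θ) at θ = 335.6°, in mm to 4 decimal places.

seg 1 [0°–31.9°] uniform, h=28: full span → s += 28 → s = 28.0000
seg 2 [31.9°–67.8°] simple-harmonic, h=-28: full span → s += -28 → s = 0.0000
seg 3 [67.8°–158.1°] dwell: s stays 0.0000
seg 4 [158.1°–314.1°] uniform, h=14: full span → s += 14 → s = 14.0000
seg 5 [314.1°–360°] cycloidal, h=14: θ=335.6° here. β=21.5, B=45.9. 14·(0.4684 − sin(2π·0.4684)/(2π)) = 6.1184 → s = 20.1184

20.1184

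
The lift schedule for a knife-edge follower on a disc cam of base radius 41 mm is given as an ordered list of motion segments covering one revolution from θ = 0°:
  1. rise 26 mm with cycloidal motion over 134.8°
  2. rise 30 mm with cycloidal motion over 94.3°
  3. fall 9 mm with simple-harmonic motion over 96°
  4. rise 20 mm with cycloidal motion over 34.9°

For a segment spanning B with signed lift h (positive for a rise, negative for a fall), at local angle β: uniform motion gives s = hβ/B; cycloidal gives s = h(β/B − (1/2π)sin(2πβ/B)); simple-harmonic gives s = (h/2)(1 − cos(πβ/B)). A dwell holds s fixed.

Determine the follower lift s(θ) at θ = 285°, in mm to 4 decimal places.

seg 1 [0°–134.8°] cycloidal, h=26: full span → s += 26 → s = 26.0000
seg 2 [134.8°–229.1°] cycloidal, h=30: full span → s += 30 → s = 56.0000
seg 3 [229.1°–325.1°] simple-harmonic, h=-9: θ=285° here. β=55.9, B=96. -9/2·(1 − cos(π·0.5823)) = -5.6505 → s = 50.3495

50.3495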